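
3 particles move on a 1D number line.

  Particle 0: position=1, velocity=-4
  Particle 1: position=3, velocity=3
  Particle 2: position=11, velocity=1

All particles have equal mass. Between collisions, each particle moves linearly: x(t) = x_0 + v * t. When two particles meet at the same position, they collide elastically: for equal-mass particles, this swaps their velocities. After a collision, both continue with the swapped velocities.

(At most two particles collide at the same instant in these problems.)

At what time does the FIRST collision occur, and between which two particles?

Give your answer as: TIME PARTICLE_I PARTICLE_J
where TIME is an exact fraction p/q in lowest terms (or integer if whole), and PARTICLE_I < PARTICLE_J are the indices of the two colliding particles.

Pair (0,1): pos 1,3 vel -4,3 -> not approaching (rel speed -7 <= 0)
Pair (1,2): pos 3,11 vel 3,1 -> gap=8, closing at 2/unit, collide at t=4
Earliest collision: t=4 between 1 and 2

Answer: 4 1 2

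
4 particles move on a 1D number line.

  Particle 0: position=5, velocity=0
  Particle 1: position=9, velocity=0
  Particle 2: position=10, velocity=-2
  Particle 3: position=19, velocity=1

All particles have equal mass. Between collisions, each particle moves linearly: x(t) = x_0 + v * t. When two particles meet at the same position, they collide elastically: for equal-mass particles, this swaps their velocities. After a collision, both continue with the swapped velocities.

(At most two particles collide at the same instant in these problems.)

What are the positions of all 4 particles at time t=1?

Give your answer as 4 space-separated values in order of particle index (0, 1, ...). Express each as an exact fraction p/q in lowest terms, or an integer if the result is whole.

Collision at t=1/2: particles 1 and 2 swap velocities; positions: p0=5 p1=9 p2=9 p3=39/2; velocities now: v0=0 v1=-2 v2=0 v3=1
Advance to t=1 (no further collisions before then); velocities: v0=0 v1=-2 v2=0 v3=1; positions = 5 8 9 20

Answer: 5 8 9 20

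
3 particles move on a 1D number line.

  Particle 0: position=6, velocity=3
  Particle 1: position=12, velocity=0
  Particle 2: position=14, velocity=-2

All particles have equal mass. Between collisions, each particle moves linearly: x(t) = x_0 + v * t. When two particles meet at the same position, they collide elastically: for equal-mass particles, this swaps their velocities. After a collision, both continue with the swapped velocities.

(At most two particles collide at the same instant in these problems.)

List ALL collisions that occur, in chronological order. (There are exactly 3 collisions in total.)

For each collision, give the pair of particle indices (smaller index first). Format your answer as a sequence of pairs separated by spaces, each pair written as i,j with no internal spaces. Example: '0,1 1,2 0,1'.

Collision at t=1: particles 1 and 2 swap velocities; positions: p0=9 p1=12 p2=12; velocities now: v0=3 v1=-2 v2=0
Collision at t=8/5: particles 0 and 1 swap velocities; positions: p0=54/5 p1=54/5 p2=12; velocities now: v0=-2 v1=3 v2=0
Collision at t=2: particles 1 and 2 swap velocities; positions: p0=10 p1=12 p2=12; velocities now: v0=-2 v1=0 v2=3

Answer: 1,2 0,1 1,2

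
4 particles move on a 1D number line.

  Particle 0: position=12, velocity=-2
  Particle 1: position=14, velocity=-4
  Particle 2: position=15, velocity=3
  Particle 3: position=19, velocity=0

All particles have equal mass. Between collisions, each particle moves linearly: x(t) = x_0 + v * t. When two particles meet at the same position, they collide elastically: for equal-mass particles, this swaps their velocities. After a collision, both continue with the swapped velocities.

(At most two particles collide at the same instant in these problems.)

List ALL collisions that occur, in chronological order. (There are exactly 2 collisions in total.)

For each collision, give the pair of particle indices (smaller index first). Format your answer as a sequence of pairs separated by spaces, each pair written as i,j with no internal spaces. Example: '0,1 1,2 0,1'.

Answer: 0,1 2,3

Derivation:
Collision at t=1: particles 0 and 1 swap velocities; positions: p0=10 p1=10 p2=18 p3=19; velocities now: v0=-4 v1=-2 v2=3 v3=0
Collision at t=4/3: particles 2 and 3 swap velocities; positions: p0=26/3 p1=28/3 p2=19 p3=19; velocities now: v0=-4 v1=-2 v2=0 v3=3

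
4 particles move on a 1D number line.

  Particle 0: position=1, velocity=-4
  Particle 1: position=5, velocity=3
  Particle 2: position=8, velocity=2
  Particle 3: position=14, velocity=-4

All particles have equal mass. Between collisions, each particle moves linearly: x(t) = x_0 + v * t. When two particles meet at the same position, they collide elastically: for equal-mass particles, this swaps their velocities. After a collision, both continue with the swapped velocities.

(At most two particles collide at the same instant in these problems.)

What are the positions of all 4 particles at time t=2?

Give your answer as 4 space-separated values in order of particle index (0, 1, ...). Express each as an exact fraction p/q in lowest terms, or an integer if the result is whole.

Answer: -7 6 11 12

Derivation:
Collision at t=1: particles 2 and 3 swap velocities; positions: p0=-3 p1=8 p2=10 p3=10; velocities now: v0=-4 v1=3 v2=-4 v3=2
Collision at t=9/7: particles 1 and 2 swap velocities; positions: p0=-29/7 p1=62/7 p2=62/7 p3=74/7; velocities now: v0=-4 v1=-4 v2=3 v3=2
Advance to t=2 (no further collisions before then); velocities: v0=-4 v1=-4 v2=3 v3=2; positions = -7 6 11 12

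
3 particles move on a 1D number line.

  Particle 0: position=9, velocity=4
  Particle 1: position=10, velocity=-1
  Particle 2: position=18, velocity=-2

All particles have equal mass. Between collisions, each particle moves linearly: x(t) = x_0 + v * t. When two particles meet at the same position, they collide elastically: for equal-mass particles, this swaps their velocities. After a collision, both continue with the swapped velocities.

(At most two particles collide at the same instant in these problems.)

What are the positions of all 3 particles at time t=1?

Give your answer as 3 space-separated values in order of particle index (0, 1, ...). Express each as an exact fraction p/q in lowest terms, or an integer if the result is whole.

Answer: 9 13 16

Derivation:
Collision at t=1/5: particles 0 and 1 swap velocities; positions: p0=49/5 p1=49/5 p2=88/5; velocities now: v0=-1 v1=4 v2=-2
Advance to t=1 (no further collisions before then); velocities: v0=-1 v1=4 v2=-2; positions = 9 13 16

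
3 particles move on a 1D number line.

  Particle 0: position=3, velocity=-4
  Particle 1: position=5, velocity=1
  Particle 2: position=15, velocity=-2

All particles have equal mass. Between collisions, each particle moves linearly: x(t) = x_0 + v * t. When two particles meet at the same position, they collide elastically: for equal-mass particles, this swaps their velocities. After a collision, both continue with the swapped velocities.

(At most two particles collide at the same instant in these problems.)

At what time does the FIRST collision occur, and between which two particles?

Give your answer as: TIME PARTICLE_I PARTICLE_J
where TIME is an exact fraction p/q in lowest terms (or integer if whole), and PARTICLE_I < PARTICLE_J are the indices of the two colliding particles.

Answer: 10/3 1 2

Derivation:
Pair (0,1): pos 3,5 vel -4,1 -> not approaching (rel speed -5 <= 0)
Pair (1,2): pos 5,15 vel 1,-2 -> gap=10, closing at 3/unit, collide at t=10/3
Earliest collision: t=10/3 between 1 and 2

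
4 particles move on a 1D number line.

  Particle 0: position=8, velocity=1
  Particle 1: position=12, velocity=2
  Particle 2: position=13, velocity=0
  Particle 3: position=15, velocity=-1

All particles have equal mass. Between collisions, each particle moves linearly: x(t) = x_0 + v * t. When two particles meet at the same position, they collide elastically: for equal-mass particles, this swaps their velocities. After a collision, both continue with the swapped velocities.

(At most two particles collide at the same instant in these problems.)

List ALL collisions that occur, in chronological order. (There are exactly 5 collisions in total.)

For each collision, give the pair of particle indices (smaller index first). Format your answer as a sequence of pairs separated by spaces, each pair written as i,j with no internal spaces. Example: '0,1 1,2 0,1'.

Collision at t=1/2: particles 1 and 2 swap velocities; positions: p0=17/2 p1=13 p2=13 p3=29/2; velocities now: v0=1 v1=0 v2=2 v3=-1
Collision at t=1: particles 2 and 3 swap velocities; positions: p0=9 p1=13 p2=14 p3=14; velocities now: v0=1 v1=0 v2=-1 v3=2
Collision at t=2: particles 1 and 2 swap velocities; positions: p0=10 p1=13 p2=13 p3=16; velocities now: v0=1 v1=-1 v2=0 v3=2
Collision at t=7/2: particles 0 and 1 swap velocities; positions: p0=23/2 p1=23/2 p2=13 p3=19; velocities now: v0=-1 v1=1 v2=0 v3=2
Collision at t=5: particles 1 and 2 swap velocities; positions: p0=10 p1=13 p2=13 p3=22; velocities now: v0=-1 v1=0 v2=1 v3=2

Answer: 1,2 2,3 1,2 0,1 1,2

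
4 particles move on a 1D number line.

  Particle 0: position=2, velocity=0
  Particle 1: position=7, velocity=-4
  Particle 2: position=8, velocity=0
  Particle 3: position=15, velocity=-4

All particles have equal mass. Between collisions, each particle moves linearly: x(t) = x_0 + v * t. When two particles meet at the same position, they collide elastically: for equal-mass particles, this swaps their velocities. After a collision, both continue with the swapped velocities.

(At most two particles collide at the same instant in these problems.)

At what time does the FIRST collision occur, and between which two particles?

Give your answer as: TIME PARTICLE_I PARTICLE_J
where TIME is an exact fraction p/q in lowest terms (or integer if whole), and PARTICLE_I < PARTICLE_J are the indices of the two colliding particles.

Pair (0,1): pos 2,7 vel 0,-4 -> gap=5, closing at 4/unit, collide at t=5/4
Pair (1,2): pos 7,8 vel -4,0 -> not approaching (rel speed -4 <= 0)
Pair (2,3): pos 8,15 vel 0,-4 -> gap=7, closing at 4/unit, collide at t=7/4
Earliest collision: t=5/4 between 0 and 1

Answer: 5/4 0 1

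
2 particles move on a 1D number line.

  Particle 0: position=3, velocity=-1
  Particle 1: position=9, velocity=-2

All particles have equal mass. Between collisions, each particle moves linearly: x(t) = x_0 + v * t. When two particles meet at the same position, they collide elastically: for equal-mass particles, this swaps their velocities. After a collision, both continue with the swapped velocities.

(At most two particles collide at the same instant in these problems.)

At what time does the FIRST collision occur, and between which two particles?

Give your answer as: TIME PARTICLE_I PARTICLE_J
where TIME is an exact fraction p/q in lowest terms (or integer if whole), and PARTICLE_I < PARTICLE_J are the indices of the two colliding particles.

Answer: 6 0 1

Derivation:
Pair (0,1): pos 3,9 vel -1,-2 -> gap=6, closing at 1/unit, collide at t=6
Earliest collision: t=6 between 0 and 1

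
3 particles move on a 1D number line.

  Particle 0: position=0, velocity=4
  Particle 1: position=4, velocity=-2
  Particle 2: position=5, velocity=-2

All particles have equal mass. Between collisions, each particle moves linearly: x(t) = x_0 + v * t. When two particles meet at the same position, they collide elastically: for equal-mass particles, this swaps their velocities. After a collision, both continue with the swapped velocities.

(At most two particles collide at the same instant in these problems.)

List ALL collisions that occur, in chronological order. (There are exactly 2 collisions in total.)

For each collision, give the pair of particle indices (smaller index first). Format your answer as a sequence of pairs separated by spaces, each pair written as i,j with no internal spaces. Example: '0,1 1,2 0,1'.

Answer: 0,1 1,2

Derivation:
Collision at t=2/3: particles 0 and 1 swap velocities; positions: p0=8/3 p1=8/3 p2=11/3; velocities now: v0=-2 v1=4 v2=-2
Collision at t=5/6: particles 1 and 2 swap velocities; positions: p0=7/3 p1=10/3 p2=10/3; velocities now: v0=-2 v1=-2 v2=4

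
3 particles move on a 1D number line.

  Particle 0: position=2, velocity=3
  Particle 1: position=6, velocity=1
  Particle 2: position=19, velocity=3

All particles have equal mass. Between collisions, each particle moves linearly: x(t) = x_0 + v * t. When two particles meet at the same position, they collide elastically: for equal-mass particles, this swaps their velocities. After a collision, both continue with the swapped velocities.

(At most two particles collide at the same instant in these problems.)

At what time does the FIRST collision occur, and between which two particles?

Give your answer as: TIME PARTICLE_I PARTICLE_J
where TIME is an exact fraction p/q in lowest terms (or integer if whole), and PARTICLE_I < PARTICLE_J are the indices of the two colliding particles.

Pair (0,1): pos 2,6 vel 3,1 -> gap=4, closing at 2/unit, collide at t=2
Pair (1,2): pos 6,19 vel 1,3 -> not approaching (rel speed -2 <= 0)
Earliest collision: t=2 between 0 and 1

Answer: 2 0 1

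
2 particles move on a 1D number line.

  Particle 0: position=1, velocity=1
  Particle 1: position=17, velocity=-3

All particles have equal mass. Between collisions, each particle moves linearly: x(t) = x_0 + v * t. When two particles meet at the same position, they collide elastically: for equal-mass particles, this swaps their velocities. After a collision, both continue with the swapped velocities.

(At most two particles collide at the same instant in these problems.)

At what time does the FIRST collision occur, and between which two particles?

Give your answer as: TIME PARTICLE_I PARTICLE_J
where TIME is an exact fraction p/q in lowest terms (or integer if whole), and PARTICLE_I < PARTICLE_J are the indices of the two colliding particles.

Answer: 4 0 1

Derivation:
Pair (0,1): pos 1,17 vel 1,-3 -> gap=16, closing at 4/unit, collide at t=4
Earliest collision: t=4 between 0 and 1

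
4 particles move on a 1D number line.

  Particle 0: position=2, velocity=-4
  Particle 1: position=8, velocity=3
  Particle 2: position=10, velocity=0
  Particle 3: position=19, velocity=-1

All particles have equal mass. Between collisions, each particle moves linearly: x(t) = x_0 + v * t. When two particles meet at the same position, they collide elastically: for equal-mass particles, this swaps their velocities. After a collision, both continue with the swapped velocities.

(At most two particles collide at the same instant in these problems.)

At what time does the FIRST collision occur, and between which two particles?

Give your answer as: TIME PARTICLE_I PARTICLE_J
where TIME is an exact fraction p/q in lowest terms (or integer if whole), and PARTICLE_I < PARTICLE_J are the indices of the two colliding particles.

Answer: 2/3 1 2

Derivation:
Pair (0,1): pos 2,8 vel -4,3 -> not approaching (rel speed -7 <= 0)
Pair (1,2): pos 8,10 vel 3,0 -> gap=2, closing at 3/unit, collide at t=2/3
Pair (2,3): pos 10,19 vel 0,-1 -> gap=9, closing at 1/unit, collide at t=9
Earliest collision: t=2/3 between 1 and 2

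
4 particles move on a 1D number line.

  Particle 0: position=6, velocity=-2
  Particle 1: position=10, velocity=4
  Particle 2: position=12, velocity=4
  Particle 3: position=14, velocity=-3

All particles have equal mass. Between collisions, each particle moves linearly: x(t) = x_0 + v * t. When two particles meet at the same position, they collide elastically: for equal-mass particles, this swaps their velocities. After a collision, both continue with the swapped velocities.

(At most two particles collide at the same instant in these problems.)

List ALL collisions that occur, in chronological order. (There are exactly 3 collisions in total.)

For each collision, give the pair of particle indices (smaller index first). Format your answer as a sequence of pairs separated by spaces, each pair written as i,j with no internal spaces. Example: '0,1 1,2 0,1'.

Collision at t=2/7: particles 2 and 3 swap velocities; positions: p0=38/7 p1=78/7 p2=92/7 p3=92/7; velocities now: v0=-2 v1=4 v2=-3 v3=4
Collision at t=4/7: particles 1 and 2 swap velocities; positions: p0=34/7 p1=86/7 p2=86/7 p3=100/7; velocities now: v0=-2 v1=-3 v2=4 v3=4
Collision at t=8: particles 0 and 1 swap velocities; positions: p0=-10 p1=-10 p2=42 p3=44; velocities now: v0=-3 v1=-2 v2=4 v3=4

Answer: 2,3 1,2 0,1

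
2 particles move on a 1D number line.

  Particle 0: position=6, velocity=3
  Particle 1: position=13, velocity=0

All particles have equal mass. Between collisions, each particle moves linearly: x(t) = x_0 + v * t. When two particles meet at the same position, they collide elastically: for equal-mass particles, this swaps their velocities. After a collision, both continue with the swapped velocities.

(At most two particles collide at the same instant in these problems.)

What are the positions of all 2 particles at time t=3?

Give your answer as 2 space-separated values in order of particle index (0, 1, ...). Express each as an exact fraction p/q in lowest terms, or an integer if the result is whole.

Collision at t=7/3: particles 0 and 1 swap velocities; positions: p0=13 p1=13; velocities now: v0=0 v1=3
Advance to t=3 (no further collisions before then); velocities: v0=0 v1=3; positions = 13 15

Answer: 13 15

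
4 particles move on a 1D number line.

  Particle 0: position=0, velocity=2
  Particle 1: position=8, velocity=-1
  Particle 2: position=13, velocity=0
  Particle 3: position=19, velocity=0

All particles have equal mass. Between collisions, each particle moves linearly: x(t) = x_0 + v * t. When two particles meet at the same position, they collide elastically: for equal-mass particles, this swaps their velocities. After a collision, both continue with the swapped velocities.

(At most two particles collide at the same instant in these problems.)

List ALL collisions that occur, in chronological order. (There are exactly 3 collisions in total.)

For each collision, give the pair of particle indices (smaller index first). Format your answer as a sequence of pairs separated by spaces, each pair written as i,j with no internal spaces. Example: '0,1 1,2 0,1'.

Collision at t=8/3: particles 0 and 1 swap velocities; positions: p0=16/3 p1=16/3 p2=13 p3=19; velocities now: v0=-1 v1=2 v2=0 v3=0
Collision at t=13/2: particles 1 and 2 swap velocities; positions: p0=3/2 p1=13 p2=13 p3=19; velocities now: v0=-1 v1=0 v2=2 v3=0
Collision at t=19/2: particles 2 and 3 swap velocities; positions: p0=-3/2 p1=13 p2=19 p3=19; velocities now: v0=-1 v1=0 v2=0 v3=2

Answer: 0,1 1,2 2,3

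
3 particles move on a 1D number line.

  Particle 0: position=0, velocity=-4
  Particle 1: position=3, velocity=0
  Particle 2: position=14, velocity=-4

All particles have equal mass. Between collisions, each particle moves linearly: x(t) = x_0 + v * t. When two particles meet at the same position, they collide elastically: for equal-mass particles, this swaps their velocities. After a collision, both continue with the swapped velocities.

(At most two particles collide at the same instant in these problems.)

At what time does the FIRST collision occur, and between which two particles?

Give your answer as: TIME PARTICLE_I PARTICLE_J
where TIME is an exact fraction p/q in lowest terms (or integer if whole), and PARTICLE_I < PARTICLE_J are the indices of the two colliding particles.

Pair (0,1): pos 0,3 vel -4,0 -> not approaching (rel speed -4 <= 0)
Pair (1,2): pos 3,14 vel 0,-4 -> gap=11, closing at 4/unit, collide at t=11/4
Earliest collision: t=11/4 between 1 and 2

Answer: 11/4 1 2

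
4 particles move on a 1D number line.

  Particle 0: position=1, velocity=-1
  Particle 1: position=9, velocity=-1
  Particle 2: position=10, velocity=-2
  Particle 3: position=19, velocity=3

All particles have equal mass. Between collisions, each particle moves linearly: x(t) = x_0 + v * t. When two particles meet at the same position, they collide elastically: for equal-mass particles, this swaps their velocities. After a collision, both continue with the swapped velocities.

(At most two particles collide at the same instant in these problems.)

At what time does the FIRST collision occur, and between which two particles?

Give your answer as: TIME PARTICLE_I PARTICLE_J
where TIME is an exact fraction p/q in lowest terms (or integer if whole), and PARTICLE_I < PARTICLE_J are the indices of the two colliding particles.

Pair (0,1): pos 1,9 vel -1,-1 -> not approaching (rel speed 0 <= 0)
Pair (1,2): pos 9,10 vel -1,-2 -> gap=1, closing at 1/unit, collide at t=1
Pair (2,3): pos 10,19 vel -2,3 -> not approaching (rel speed -5 <= 0)
Earliest collision: t=1 between 1 and 2

Answer: 1 1 2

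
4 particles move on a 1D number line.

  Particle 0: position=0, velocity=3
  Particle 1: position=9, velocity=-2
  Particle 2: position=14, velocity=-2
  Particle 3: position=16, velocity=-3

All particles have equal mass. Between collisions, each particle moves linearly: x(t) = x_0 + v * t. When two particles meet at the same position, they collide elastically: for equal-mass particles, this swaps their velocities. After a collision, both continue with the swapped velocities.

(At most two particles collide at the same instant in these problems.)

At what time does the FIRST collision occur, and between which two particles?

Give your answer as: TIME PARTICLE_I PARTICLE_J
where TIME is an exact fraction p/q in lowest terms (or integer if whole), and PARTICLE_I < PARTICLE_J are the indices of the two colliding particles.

Pair (0,1): pos 0,9 vel 3,-2 -> gap=9, closing at 5/unit, collide at t=9/5
Pair (1,2): pos 9,14 vel -2,-2 -> not approaching (rel speed 0 <= 0)
Pair (2,3): pos 14,16 vel -2,-3 -> gap=2, closing at 1/unit, collide at t=2
Earliest collision: t=9/5 between 0 and 1

Answer: 9/5 0 1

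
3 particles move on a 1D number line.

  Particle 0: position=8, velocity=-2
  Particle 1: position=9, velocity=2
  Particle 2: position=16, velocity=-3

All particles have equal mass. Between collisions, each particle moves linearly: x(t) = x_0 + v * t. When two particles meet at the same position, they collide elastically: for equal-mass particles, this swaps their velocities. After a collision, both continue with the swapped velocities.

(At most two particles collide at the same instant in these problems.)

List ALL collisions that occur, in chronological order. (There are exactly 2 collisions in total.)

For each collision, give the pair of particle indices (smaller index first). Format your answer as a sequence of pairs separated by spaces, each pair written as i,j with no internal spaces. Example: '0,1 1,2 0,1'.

Collision at t=7/5: particles 1 and 2 swap velocities; positions: p0=26/5 p1=59/5 p2=59/5; velocities now: v0=-2 v1=-3 v2=2
Collision at t=8: particles 0 and 1 swap velocities; positions: p0=-8 p1=-8 p2=25; velocities now: v0=-3 v1=-2 v2=2

Answer: 1,2 0,1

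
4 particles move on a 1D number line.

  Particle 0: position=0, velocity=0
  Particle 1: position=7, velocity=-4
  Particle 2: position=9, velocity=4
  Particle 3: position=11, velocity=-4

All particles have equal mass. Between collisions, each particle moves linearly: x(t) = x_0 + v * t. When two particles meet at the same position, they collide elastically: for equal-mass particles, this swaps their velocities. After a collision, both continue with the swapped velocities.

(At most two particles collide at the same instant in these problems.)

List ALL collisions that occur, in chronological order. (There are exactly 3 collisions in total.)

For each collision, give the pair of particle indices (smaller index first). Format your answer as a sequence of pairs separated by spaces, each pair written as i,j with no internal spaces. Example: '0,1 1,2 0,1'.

Answer: 2,3 0,1 1,2

Derivation:
Collision at t=1/4: particles 2 and 3 swap velocities; positions: p0=0 p1=6 p2=10 p3=10; velocities now: v0=0 v1=-4 v2=-4 v3=4
Collision at t=7/4: particles 0 and 1 swap velocities; positions: p0=0 p1=0 p2=4 p3=16; velocities now: v0=-4 v1=0 v2=-4 v3=4
Collision at t=11/4: particles 1 and 2 swap velocities; positions: p0=-4 p1=0 p2=0 p3=20; velocities now: v0=-4 v1=-4 v2=0 v3=4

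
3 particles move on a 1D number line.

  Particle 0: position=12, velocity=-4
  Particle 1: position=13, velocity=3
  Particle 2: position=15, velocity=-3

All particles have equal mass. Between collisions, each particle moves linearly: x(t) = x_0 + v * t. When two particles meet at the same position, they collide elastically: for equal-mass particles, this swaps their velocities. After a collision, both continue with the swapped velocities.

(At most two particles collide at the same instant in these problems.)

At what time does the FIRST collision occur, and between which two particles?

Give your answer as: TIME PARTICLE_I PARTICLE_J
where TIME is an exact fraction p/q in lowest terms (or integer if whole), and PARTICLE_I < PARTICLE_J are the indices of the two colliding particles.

Pair (0,1): pos 12,13 vel -4,3 -> not approaching (rel speed -7 <= 0)
Pair (1,2): pos 13,15 vel 3,-3 -> gap=2, closing at 6/unit, collide at t=1/3
Earliest collision: t=1/3 between 1 and 2

Answer: 1/3 1 2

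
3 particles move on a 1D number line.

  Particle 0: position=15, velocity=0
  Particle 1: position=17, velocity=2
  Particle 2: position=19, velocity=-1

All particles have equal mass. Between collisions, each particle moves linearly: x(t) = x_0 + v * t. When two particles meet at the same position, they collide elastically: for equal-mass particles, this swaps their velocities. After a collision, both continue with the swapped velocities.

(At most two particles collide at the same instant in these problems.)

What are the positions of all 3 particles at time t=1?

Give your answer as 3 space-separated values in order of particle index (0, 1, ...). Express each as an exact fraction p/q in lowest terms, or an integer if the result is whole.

Collision at t=2/3: particles 1 and 2 swap velocities; positions: p0=15 p1=55/3 p2=55/3; velocities now: v0=0 v1=-1 v2=2
Advance to t=1 (no further collisions before then); velocities: v0=0 v1=-1 v2=2; positions = 15 18 19

Answer: 15 18 19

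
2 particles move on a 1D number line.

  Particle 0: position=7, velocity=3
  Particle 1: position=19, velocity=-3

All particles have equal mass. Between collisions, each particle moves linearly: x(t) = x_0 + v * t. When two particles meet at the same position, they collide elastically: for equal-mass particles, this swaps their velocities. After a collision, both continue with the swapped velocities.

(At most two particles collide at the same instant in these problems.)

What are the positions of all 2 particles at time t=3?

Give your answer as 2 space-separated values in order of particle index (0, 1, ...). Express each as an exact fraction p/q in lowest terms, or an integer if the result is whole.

Collision at t=2: particles 0 and 1 swap velocities; positions: p0=13 p1=13; velocities now: v0=-3 v1=3
Advance to t=3 (no further collisions before then); velocities: v0=-3 v1=3; positions = 10 16

Answer: 10 16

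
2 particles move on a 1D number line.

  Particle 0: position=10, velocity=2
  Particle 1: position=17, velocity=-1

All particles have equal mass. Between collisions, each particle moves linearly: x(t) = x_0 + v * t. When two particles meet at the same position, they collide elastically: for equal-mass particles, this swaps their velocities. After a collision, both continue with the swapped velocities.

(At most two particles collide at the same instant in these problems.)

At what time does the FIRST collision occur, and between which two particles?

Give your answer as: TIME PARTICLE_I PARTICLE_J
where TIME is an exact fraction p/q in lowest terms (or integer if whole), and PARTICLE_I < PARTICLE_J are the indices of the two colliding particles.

Pair (0,1): pos 10,17 vel 2,-1 -> gap=7, closing at 3/unit, collide at t=7/3
Earliest collision: t=7/3 between 0 and 1

Answer: 7/3 0 1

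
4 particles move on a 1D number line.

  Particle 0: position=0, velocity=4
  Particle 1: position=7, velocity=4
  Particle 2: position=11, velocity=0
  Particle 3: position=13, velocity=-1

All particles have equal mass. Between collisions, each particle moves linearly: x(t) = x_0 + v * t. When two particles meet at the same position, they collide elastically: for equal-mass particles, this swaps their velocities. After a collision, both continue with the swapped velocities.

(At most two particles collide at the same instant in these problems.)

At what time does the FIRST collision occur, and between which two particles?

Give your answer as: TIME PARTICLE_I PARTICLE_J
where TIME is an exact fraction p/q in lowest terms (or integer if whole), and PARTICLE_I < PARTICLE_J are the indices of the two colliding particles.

Pair (0,1): pos 0,7 vel 4,4 -> not approaching (rel speed 0 <= 0)
Pair (1,2): pos 7,11 vel 4,0 -> gap=4, closing at 4/unit, collide at t=1
Pair (2,3): pos 11,13 vel 0,-1 -> gap=2, closing at 1/unit, collide at t=2
Earliest collision: t=1 between 1 and 2

Answer: 1 1 2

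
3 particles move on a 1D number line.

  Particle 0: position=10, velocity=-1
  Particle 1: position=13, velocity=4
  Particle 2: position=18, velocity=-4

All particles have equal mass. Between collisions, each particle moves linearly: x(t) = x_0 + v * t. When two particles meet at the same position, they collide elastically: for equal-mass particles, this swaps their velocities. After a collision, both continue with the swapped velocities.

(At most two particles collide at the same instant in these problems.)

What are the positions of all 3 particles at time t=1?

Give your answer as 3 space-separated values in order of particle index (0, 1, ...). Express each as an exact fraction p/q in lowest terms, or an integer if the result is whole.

Answer: 9 14 17

Derivation:
Collision at t=5/8: particles 1 and 2 swap velocities; positions: p0=75/8 p1=31/2 p2=31/2; velocities now: v0=-1 v1=-4 v2=4
Advance to t=1 (no further collisions before then); velocities: v0=-1 v1=-4 v2=4; positions = 9 14 17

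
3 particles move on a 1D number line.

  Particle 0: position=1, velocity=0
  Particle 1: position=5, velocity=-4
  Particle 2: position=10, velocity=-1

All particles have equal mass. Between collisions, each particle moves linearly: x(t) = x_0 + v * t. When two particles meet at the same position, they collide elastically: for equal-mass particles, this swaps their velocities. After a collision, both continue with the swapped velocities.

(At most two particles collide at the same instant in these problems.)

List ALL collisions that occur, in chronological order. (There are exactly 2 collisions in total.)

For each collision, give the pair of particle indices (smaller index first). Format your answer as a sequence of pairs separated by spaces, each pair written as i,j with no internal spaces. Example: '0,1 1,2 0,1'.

Answer: 0,1 1,2

Derivation:
Collision at t=1: particles 0 and 1 swap velocities; positions: p0=1 p1=1 p2=9; velocities now: v0=-4 v1=0 v2=-1
Collision at t=9: particles 1 and 2 swap velocities; positions: p0=-31 p1=1 p2=1; velocities now: v0=-4 v1=-1 v2=0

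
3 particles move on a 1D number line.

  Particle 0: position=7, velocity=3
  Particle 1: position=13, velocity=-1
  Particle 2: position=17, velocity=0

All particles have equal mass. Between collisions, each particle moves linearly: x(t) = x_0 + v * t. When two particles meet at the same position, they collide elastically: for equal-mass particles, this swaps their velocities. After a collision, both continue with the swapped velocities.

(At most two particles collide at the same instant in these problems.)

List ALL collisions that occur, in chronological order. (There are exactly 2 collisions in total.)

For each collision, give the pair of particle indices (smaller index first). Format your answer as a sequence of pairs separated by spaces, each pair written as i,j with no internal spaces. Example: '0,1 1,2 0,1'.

Answer: 0,1 1,2

Derivation:
Collision at t=3/2: particles 0 and 1 swap velocities; positions: p0=23/2 p1=23/2 p2=17; velocities now: v0=-1 v1=3 v2=0
Collision at t=10/3: particles 1 and 2 swap velocities; positions: p0=29/3 p1=17 p2=17; velocities now: v0=-1 v1=0 v2=3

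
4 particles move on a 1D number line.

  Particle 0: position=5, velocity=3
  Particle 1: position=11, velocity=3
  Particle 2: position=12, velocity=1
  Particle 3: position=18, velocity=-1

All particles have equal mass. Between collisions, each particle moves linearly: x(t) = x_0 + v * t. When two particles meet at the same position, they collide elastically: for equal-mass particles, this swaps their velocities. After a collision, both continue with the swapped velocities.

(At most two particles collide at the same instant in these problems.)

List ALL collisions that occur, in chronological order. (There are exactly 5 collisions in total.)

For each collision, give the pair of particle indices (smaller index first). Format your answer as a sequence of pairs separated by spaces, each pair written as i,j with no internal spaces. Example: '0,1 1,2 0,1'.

Collision at t=1/2: particles 1 and 2 swap velocities; positions: p0=13/2 p1=25/2 p2=25/2 p3=35/2; velocities now: v0=3 v1=1 v2=3 v3=-1
Collision at t=7/4: particles 2 and 3 swap velocities; positions: p0=41/4 p1=55/4 p2=65/4 p3=65/4; velocities now: v0=3 v1=1 v2=-1 v3=3
Collision at t=3: particles 1 and 2 swap velocities; positions: p0=14 p1=15 p2=15 p3=20; velocities now: v0=3 v1=-1 v2=1 v3=3
Collision at t=13/4: particles 0 and 1 swap velocities; positions: p0=59/4 p1=59/4 p2=61/4 p3=83/4; velocities now: v0=-1 v1=3 v2=1 v3=3
Collision at t=7/2: particles 1 and 2 swap velocities; positions: p0=29/2 p1=31/2 p2=31/2 p3=43/2; velocities now: v0=-1 v1=1 v2=3 v3=3

Answer: 1,2 2,3 1,2 0,1 1,2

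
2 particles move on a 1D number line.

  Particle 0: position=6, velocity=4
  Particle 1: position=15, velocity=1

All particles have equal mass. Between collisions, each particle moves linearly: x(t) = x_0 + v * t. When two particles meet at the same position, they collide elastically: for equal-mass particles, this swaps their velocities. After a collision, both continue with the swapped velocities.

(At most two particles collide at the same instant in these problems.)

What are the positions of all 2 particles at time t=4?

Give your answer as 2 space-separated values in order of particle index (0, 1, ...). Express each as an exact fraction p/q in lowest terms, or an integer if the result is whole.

Collision at t=3: particles 0 and 1 swap velocities; positions: p0=18 p1=18; velocities now: v0=1 v1=4
Advance to t=4 (no further collisions before then); velocities: v0=1 v1=4; positions = 19 22

Answer: 19 22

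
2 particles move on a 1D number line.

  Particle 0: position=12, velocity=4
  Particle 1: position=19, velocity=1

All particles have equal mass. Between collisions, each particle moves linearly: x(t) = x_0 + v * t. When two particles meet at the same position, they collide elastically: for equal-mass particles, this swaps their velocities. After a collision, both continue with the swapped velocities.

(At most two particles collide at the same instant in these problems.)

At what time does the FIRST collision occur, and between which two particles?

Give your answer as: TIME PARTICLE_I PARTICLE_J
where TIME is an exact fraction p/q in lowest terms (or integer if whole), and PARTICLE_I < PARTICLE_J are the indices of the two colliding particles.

Answer: 7/3 0 1

Derivation:
Pair (0,1): pos 12,19 vel 4,1 -> gap=7, closing at 3/unit, collide at t=7/3
Earliest collision: t=7/3 between 0 and 1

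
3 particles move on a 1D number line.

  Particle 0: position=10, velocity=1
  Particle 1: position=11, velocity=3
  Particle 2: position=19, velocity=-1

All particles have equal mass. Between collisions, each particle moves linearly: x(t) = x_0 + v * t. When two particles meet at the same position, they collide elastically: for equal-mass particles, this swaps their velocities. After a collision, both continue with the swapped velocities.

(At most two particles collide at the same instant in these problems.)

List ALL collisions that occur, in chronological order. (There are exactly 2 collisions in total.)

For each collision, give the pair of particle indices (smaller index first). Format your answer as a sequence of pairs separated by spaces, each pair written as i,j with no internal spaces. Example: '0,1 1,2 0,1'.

Collision at t=2: particles 1 and 2 swap velocities; positions: p0=12 p1=17 p2=17; velocities now: v0=1 v1=-1 v2=3
Collision at t=9/2: particles 0 and 1 swap velocities; positions: p0=29/2 p1=29/2 p2=49/2; velocities now: v0=-1 v1=1 v2=3

Answer: 1,2 0,1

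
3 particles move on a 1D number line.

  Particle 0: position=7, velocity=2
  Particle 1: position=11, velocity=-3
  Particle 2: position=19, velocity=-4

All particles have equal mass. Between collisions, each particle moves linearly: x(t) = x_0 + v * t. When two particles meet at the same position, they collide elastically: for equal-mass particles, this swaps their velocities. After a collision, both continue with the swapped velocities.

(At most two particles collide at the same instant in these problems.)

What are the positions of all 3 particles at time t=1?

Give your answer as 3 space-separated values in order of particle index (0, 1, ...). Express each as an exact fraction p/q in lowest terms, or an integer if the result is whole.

Answer: 8 9 15

Derivation:
Collision at t=4/5: particles 0 and 1 swap velocities; positions: p0=43/5 p1=43/5 p2=79/5; velocities now: v0=-3 v1=2 v2=-4
Advance to t=1 (no further collisions before then); velocities: v0=-3 v1=2 v2=-4; positions = 8 9 15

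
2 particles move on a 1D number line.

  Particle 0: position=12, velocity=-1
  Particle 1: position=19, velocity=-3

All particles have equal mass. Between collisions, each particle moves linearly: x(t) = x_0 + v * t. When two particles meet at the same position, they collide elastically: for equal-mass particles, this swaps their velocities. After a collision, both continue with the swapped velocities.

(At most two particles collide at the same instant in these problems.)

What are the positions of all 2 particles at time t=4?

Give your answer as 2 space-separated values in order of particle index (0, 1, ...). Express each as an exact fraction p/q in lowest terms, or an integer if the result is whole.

Answer: 7 8

Derivation:
Collision at t=7/2: particles 0 and 1 swap velocities; positions: p0=17/2 p1=17/2; velocities now: v0=-3 v1=-1
Advance to t=4 (no further collisions before then); velocities: v0=-3 v1=-1; positions = 7 8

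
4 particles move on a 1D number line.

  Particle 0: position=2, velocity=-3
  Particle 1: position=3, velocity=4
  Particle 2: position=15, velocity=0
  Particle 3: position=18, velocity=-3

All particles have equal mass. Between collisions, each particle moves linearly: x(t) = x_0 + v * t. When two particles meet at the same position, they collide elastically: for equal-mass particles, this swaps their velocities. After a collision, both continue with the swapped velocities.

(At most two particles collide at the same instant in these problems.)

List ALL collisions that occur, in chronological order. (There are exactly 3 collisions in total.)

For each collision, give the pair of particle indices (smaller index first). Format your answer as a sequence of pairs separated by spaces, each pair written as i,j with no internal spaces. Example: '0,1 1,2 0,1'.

Collision at t=1: particles 2 and 3 swap velocities; positions: p0=-1 p1=7 p2=15 p3=15; velocities now: v0=-3 v1=4 v2=-3 v3=0
Collision at t=15/7: particles 1 and 2 swap velocities; positions: p0=-31/7 p1=81/7 p2=81/7 p3=15; velocities now: v0=-3 v1=-3 v2=4 v3=0
Collision at t=3: particles 2 and 3 swap velocities; positions: p0=-7 p1=9 p2=15 p3=15; velocities now: v0=-3 v1=-3 v2=0 v3=4

Answer: 2,3 1,2 2,3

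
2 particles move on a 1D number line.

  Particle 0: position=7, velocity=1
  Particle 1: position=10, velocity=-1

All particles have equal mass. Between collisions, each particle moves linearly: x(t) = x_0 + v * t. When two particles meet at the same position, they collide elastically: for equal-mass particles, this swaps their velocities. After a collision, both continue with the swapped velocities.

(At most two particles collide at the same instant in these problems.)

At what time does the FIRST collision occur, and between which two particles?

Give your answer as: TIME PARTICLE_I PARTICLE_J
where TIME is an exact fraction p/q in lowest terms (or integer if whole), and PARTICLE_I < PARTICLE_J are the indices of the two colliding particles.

Pair (0,1): pos 7,10 vel 1,-1 -> gap=3, closing at 2/unit, collide at t=3/2
Earliest collision: t=3/2 between 0 and 1

Answer: 3/2 0 1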